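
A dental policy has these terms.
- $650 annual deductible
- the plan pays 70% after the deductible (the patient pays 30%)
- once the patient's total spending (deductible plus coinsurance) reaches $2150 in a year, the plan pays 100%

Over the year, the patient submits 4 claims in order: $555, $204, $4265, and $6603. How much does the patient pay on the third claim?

Claim 1 ($555): entire amount goes to the deductible. Patient owes $555 (running OOP $555).
Claim 2 ($204): $95 to deductible, leaving $109; patient's 30% is $32.70. Cost to patient: $127.70. OOP to date $682.70.
Claim 3 ($4265): deductible already satisfied, so patient's share is 30% × $4265 = $1279.50. Patient pays $1279.50; OOP now $1962.20.

$1279.50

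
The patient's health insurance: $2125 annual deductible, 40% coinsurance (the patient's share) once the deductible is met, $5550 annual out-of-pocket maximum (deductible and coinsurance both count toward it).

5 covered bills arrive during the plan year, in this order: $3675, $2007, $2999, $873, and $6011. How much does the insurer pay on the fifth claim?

Claim 1 — $3675: deductible takes $2125, $1550 remains; coinsurance $1550 × 40% = $620. Patient pays $2745; OOP now $2745. Insurer: $3675 − $2745 = $930.
Claim 2 — $2007: deductible met; 40% of $2007 = $802.80. Patient pays $802.80; OOP now $3547.80. Insurer: $2007 − $802.80 = $1204.20.
Claim 3 — $2999: deductible met; 40% of $2999 = $1199.60. Cost to patient: $1199.60. OOP to date $4747.40. Insurer: $2999 − $1199.60 = $1799.40.
Claim 4 — $873: deductible met; 40% of $873 = $349.20. Patient pays $349.20; OOP now $5096.60. Plan pays $873 − $349.20 = $523.80.
Claim 5 — $6011: deductible met; 40% of $6011 = $2404.40. Adding that to $5096.60 gives $7501, past the $5550 cap; patient pays only $5550 − $5096.60 = $453.40. Insurer: $6011 − $453.40 = $5557.60.

$5557.60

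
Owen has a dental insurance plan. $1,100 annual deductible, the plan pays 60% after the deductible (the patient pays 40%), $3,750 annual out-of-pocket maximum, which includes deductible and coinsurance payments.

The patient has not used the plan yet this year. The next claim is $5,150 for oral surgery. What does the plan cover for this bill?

$2,430

Deductible not yet touched, so the first $1,100 of the bill goes to the deductible.
That leaves $5,150 − $1,100 = $4,050 for coinsurance.
Coinsurance: $4,050 × 40% = $1,620.
So the patient owes $1,100 + $1,620 = $2,720 before any cap.
Cumulative spending $0 + $2,720 = $2,720 stays under the $3,750 maximum.
The insurer covers the remainder: $5,150 − $2,720 = $2,430.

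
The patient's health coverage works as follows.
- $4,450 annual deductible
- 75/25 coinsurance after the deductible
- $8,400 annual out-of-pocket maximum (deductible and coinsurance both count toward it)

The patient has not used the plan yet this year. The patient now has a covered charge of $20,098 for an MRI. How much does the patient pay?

$8,362

Nothing has been paid toward the $4,450 deductible, so the first $4,450 of this charge is applied there.
The remaining $15,648 (= $20,098 − $4,450) moves to coinsurance.
Coinsurance: $15,648 × 25% = $3,912.
So the patient owes $4,450 + $3,912 = $8,362 before any cap.
Total out-of-pocket so far would be $0 + $8,362 = $8,362, below the $8,400 cap — no reduction.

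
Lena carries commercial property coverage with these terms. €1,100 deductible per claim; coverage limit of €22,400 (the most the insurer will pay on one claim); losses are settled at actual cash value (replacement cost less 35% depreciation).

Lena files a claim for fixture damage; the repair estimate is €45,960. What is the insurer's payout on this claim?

€22,400

Depreciate 35%: the covered value is €45,960 × 0.65 = €29,874.
Subtract the deductible: €29,874 − €1,100 = €28,774.
The €22,400 per-incident cap binds; insurer pays €22,400.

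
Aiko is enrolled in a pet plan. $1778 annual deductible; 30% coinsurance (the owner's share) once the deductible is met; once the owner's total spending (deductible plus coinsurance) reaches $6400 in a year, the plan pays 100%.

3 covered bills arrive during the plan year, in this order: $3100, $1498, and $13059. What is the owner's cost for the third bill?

$3776

Claim 1 ($3100): $1778 finishes the deductible; $1322 goes to coinsurance; coinsurance $1322 × 30% = $396.60. Owner owes $2174.60 (running OOP $2174.60).
Claim 2 ($1498): deductible already satisfied, so owner's share is 30% × $1498 = $449.40. Cost to owner: $449.40. OOP to date $2624.
Claim 3 ($13059): 30% coinsurance on $13059 = $3917.70. OOP would hit $6541.70 > $6400, so the cap limits the owner to $6400 − $2624 = $3776.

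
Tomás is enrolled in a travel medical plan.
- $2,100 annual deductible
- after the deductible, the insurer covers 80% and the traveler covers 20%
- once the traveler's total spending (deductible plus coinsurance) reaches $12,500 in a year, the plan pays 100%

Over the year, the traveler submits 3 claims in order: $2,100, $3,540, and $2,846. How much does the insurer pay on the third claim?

$2,276.80

#1 ($2,100): entire amount goes to the deductible. Traveler owes $2,100 (running OOP $2,100). Plan pays $2,100 − $2,100 = $0.
#2 ($3,540): deductible already satisfied, so traveler's share is 20% × $3,540 = $708. Cost to traveler: $708. OOP to date $2,808. Insurer: $3,540 − $708 = $2,832.
#3 ($2,846): deductible met; 20% of $2,846 = $569.20. Traveler owes $569.20 (running OOP $3,377.20). Insurer: $2,846 − $569.20 = $2,276.80.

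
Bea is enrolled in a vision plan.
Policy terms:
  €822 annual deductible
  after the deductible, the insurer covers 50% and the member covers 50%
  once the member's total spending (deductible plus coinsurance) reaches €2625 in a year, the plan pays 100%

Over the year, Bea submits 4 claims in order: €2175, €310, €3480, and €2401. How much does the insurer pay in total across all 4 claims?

€5741

#1 (€2175): €822 to deductible, leaving €1353; 50% of €1353 = €676.50. Member owes €1498.50 (running OOP €1498.50). Plan pays €2175 − €1498.50 = €676.50.
#2 (€310): deductible already satisfied, so member's share is 50% × €310 = €155. Cost to member: €155. OOP to date €1653.50. Plan pays €310 − €155 = €155.
#3 (€3480): deductible met; 50% of €3480 = €1740. Adding that to €1653.50 gives €3393.50, past the €2625 cap; member pays only €2625 − €1653.50 = €971.50. Insurer: €3480 − €971.50 = €2508.50.
#4 (€2401): deductible already satisfied, so member's share is 50% × €2401 = €1200.50. Adding that to €2625 gives €3825.50, past the €2625 cap; member pays only €2625 − €2625 = €0. Plan pays €2401 − €0 = €2401.
Insurer total = bills − member's total = €8366 − €2625 = €5741.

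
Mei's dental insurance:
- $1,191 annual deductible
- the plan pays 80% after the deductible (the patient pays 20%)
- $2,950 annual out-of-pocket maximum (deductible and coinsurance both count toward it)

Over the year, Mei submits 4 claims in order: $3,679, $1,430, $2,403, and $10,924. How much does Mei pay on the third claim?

#1 ($3,679): $1,191 finishes the deductible; $2,488 goes to coinsurance; patient's 20% is $497.60. Cost to patient: $1,688.60. OOP to date $1,688.60.
#2 ($1,430): deductible met; 20% of $1,430 = $286. Cost to patient: $286. OOP to date $1,974.60.
#3 ($2,403): deductible met; 20% of $2,403 = $480.60. Cost to patient: $480.60. OOP to date $2,455.20.

$480.60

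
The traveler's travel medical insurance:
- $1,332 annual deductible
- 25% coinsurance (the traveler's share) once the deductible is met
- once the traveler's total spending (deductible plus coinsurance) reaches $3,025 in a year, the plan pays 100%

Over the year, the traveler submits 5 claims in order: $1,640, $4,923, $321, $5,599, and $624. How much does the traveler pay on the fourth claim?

$305

Claim 1 — $1,640: $1,332 finishes the deductible; $308 goes to coinsurance; 25% of $308 = $77. Cost to traveler: $1,409. OOP to date $1,409.
Claim 2 — $4,923: deductible already satisfied, so traveler's share is 25% × $4,923 = $1,230.75. Traveler owes $1,230.75 (running OOP $2,639.75).
Claim 3 — $321: deductible met; 25% of $321 = $80.25. Cost to traveler: $80.25. OOP to date $2,720.
Claim 4 — $5,599: 25% coinsurance on $5,599 = $1,399.75. That would push OOP to $4,119.75, over the $3,025 cap, so traveler pays $3,025 − $2,720 = $305.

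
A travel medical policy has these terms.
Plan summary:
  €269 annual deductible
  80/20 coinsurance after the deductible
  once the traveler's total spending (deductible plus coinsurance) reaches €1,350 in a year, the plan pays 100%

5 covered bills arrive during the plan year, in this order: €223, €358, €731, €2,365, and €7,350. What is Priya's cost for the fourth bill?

#1 (€223): all of it applies to the deductible. Traveler owes €223 (running OOP €223).
#2 (€358): €46 finishes the deductible; €312 goes to coinsurance; 20% of €312 = €62.40. Traveler owes €108.40 (running OOP €331.40).
#3 (€731): deductible met; 20% of €731 = €146.20. Traveler owes €146.20 (running OOP €477.60).
#4 (€2,365): deductible already satisfied, so traveler's share is 20% × €2,365 = €473. Cost to traveler: €473. OOP to date €950.60.

€473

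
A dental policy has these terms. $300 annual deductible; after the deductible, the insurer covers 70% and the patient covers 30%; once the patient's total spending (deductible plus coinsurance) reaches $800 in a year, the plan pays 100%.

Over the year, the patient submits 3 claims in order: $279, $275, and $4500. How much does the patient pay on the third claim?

Claim 1 — $279: entire amount goes to the deductible. Patient owes $279 (running OOP $279).
Claim 2 — $275: $21 to deductible, leaving $254; coinsurance $254 × 30% = $76.20. Patient owes $97.20 (running OOP $376.20).
Claim 3 — $4500: 30% coinsurance on $4500 = $1350. OOP would hit $1726.20 > $800, so the cap limits the patient to $800 − $376.20 = $423.80.

$423.80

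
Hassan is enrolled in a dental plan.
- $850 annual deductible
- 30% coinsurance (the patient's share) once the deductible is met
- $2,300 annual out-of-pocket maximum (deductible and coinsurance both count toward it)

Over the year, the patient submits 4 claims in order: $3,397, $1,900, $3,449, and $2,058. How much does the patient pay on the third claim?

Bill 1, $3,397: deductible takes $850, $2,547 remains; 30% of $2,547 = $764.10. Cost to patient: $1,614.10. OOP to date $1,614.10.
Bill 2, $1,900: deductible already satisfied, so patient's share is 30% × $1,900 = $570. Patient owes $570 (running OOP $2,184.10).
Bill 3, $3,449: deductible met; 30% of $3,449 = $1,034.70. That would push OOP to $3,218.80, over the $2,300 cap, so patient pays $2,300 − $2,184.10 = $115.90.

$115.90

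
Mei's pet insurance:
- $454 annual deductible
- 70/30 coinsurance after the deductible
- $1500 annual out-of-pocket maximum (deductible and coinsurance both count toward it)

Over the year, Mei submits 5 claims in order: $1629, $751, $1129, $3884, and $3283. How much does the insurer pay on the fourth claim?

Bill 1, $1629: deductible takes $454, $1175 remains; owner's 30% is $352.50. Owner pays $806.50; OOP now $806.50. Plan pays $1629 − $806.50 = $822.50.
Bill 2, $751: 30% coinsurance on $751 = $225.30. Owner pays $225.30; OOP now $1031.80. Plan pays $751 − $225.30 = $525.70.
Bill 3, $1129: deductible already satisfied, so owner's share is 30% × $1129 = $338.70. Cost to owner: $338.70. OOP to date $1370.50. Plan pays $1129 − $338.70 = $790.30.
Bill 4, $3884: 30% coinsurance on $3884 = $1165.20. OOP would hit $2535.70 > $1500, so the cap limits the owner to $1500 − $1370.50 = $129.50. Plan pays $3884 − $129.50 = $3754.50.

$3754.50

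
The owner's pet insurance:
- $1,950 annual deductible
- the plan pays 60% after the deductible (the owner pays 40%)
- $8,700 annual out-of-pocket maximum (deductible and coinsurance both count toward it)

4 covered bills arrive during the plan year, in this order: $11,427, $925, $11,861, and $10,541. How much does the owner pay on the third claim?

Claim 1 — $11,427: deductible takes $1,950, $9,477 remains; 40% of $9,477 = $3,790.80. Owner owes $5,740.80 (running OOP $5,740.80).
Claim 2 — $925: deductible met; 40% of $925 = $370. Owner pays $370; OOP now $6,110.80.
Claim 3 — $11,861: 40% coinsurance on $11,861 = $4,744.40. That would push OOP to $10,855.20, over the $8,700 cap, so owner pays $8,700 − $6,110.80 = $2,589.20.

$2,589.20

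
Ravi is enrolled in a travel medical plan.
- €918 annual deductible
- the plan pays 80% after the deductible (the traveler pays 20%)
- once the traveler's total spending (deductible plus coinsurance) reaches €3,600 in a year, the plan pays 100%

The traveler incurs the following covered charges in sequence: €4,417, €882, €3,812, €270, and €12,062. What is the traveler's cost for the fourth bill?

€54

Claim 1 — €4,417: €918 finishes the deductible; €3,499 goes to coinsurance; traveler's 20% is €699.80. Cost to traveler: €1,617.80. OOP to date €1,617.80.
Claim 2 — €882: 20% coinsurance on €882 = €176.40. Traveler owes €176.40 (running OOP €1,794.20).
Claim 3 — €3,812: deductible met; 20% of €3,812 = €762.40. Traveler pays €762.40; OOP now €2,556.60.
Claim 4 — €270: 20% coinsurance on €270 = €54. Cost to traveler: €54. OOP to date €2,610.60.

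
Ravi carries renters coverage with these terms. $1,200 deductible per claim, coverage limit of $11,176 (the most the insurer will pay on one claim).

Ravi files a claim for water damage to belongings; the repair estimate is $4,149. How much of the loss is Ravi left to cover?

$1,200

After the deductible, $4,149 − $1,200 = $2,949 remains.
That's under the $11,176 cap, so the insurer reimburses the full $2,949.
Out of pocket: $4,149 − $2,949 = $1,200.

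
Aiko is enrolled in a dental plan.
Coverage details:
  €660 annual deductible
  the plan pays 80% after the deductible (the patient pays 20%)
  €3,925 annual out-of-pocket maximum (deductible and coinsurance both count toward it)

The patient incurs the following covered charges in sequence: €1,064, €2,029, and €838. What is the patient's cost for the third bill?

Bill 1, €1,064: €660 to deductible, leaving €404; 20% of €404 = €80.80. Patient owes €740.80 (running OOP €740.80).
Bill 2, €2,029: deductible met; 20% of €2,029 = €405.80. Cost to patient: €405.80. OOP to date €1,146.60.
Bill 3, €838: 20% coinsurance on €838 = €167.60. Cost to patient: €167.60. OOP to date €1,314.20.

€167.60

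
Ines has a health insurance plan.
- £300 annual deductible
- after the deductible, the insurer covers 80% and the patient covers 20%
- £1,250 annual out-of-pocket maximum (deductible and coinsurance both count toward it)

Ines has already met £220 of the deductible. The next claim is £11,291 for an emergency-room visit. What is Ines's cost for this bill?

£1,030

Remaining deductible: £300 − £220 = £80.
The remaining £11,211 (= £11,291 − £80) moves to coinsurance.
Coinsurance: £11,211 × 20% = £2,242.20.
That puts the patient's cost at £80 + £2,242.20 = £2,322.20 before any cap.
That would bring total out-of-pocket to £2,542.20, past the £1,250 cap. The patient is capped at £1,250 − £220 = £1,030 on this claim.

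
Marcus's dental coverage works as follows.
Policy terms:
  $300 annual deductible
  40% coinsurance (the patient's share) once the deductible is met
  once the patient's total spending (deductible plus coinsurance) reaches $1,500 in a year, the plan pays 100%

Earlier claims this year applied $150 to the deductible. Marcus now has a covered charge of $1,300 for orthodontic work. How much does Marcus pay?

$610

Remaining deductible: $300 − $150 = $150.
The remaining $1,150 (= $1,300 − $150) moves to coinsurance.
Patient's 40% share of $1,150 is $460.
That puts the patient's cost at $150 + $460 = $610 before any cap.
Cumulative spending $150 + $610 = $760 stays under the $1,500 maximum.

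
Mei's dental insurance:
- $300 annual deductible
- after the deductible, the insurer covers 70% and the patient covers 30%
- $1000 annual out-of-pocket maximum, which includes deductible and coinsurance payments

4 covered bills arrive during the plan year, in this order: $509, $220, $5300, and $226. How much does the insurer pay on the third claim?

$4728.70

Claim 1 ($509): $300 finishes the deductible; $209 goes to coinsurance; 30% of $209 = $62.70. Cost to patient: $362.70. OOP to date $362.70. Plan pays $509 − $362.70 = $146.30.
Claim 2 ($220): deductible met; 30% of $220 = $66. Patient owes $66 (running OOP $428.70). Plan pays $220 − $66 = $154.
Claim 3 ($5300): 30% coinsurance on $5300 = $1590. OOP would hit $2018.70 > $1000, so the cap limits the patient to $1000 − $428.70 = $571.30. Insurer: $5300 − $571.30 = $4728.70.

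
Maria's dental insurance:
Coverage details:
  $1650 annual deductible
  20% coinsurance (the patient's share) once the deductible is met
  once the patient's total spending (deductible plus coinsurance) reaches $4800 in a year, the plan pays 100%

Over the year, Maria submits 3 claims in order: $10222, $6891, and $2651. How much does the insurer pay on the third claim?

Bill 1, $10222: $1650 finishes the deductible; $8572 goes to coinsurance; 20% of $8572 = $1714.40. Cost to patient: $3364.40. OOP to date $3364.40. Insurer: $10222 − $3364.40 = $6857.60.
Bill 2, $6891: deductible met; 20% of $6891 = $1378.20. Patient pays $1378.20; OOP now $4742.60. Insurer: $6891 − $1378.20 = $5512.80.
Bill 3, $2651: deductible met; 20% of $2651 = $530.20. That would push OOP to $5272.80, over the $4800 cap, so patient pays $4800 − $4742.60 = $57.40. Insurer: $2651 − $57.40 = $2593.60.

$2593.60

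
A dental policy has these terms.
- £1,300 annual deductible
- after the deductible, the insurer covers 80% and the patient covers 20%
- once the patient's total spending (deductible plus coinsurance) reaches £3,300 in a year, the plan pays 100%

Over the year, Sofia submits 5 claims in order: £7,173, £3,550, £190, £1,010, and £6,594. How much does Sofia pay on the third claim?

£38

Claim 1 (£7,173): £1,300 to deductible, leaving £5,873; coinsurance £5,873 × 20% = £1,174.60. Patient pays £2,474.60; OOP now £2,474.60.
Claim 2 (£3,550): deductible already satisfied, so patient's share is 20% × £3,550 = £710. Patient pays £710; OOP now £3,184.60.
Claim 3 (£190): deductible met; 20% of £190 = £38. Cost to patient: £38. OOP to date £3,222.60.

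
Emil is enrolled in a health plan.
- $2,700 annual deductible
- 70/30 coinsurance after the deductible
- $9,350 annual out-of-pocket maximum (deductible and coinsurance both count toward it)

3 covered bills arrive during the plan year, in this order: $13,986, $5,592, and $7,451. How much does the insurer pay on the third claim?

Bill 1, $13,986: deductible takes $2,700, $11,286 remains; 30% of $11,286 = $3,385.80. Cost to patient: $6,085.80. OOP to date $6,085.80. Insurer: $13,986 − $6,085.80 = $7,900.20.
Bill 2, $5,592: deductible already satisfied, so patient's share is 30% × $5,592 = $1,677.60. Cost to patient: $1,677.60. OOP to date $7,763.40. Insurer: $5,592 − $1,677.60 = $3,914.40.
Bill 3, $7,451: 30% coinsurance on $7,451 = $2,235.30. That would push OOP to $9,998.70, over the $9,350 cap, so patient pays $9,350 − $7,763.40 = $1,586.60. Plan pays $7,451 − $1,586.60 = $5,864.40.

$5,864.40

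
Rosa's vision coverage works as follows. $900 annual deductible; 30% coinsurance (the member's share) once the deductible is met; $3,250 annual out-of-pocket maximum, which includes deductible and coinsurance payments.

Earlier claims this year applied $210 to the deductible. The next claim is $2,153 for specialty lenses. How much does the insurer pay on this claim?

$1,024.10

Deductible still to meet: $900 − $210 = $690.
After the $690 deductible portion, $2,153 − $690 = $1,463 is subject to coinsurance.
Coinsurance: $1,463 × 30% = $438.90.
So the member owes $690 + $438.90 = $1,128.90 before any cap.
Total out-of-pocket so far would be $210 + $1,128.90 = $1,338.90, below the $3,250 cap — no reduction.
The plan picks up $2,153 − $1,128.90 = $1,024.10.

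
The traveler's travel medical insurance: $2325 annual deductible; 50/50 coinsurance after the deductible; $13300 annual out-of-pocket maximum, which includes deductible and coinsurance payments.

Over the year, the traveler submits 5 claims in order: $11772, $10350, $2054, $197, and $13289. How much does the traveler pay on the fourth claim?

$49.50

Claim 1 — $11772: deductible takes $2325, $9447 remains; coinsurance $9447 × 50% = $4723.50. Traveler pays $7048.50; OOP now $7048.50.
Claim 2 — $10350: deductible met; 50% of $10350 = $5175. Traveler owes $5175 (running OOP $12223.50).
Claim 3 — $2054: 50% coinsurance on $2054 = $1027. Traveler owes $1027 (running OOP $13250.50).
Claim 4 — $197: 50% coinsurance on $197 = $98.50. OOP would hit $13349 > $13300, so the cap limits the traveler to $13300 − $13250.50 = $49.50.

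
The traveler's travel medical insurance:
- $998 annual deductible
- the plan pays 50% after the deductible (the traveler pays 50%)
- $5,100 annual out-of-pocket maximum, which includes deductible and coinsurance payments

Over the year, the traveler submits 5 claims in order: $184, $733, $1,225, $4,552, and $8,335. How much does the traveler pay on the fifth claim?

Claim 1 ($184): fully absorbed by the deductible. Cost to traveler: $184. OOP to date $184.
Claim 2 ($733): entire amount goes to the deductible. Traveler pays $733; OOP now $917.
Claim 3 ($1,225): $81 finishes the deductible; $1,144 goes to coinsurance; coinsurance $1,144 × 50% = $572. Cost to traveler: $653. OOP to date $1,570.
Claim 4 ($4,552): deductible already satisfied, so traveler's share is 50% × $4,552 = $2,276. Cost to traveler: $2,276. OOP to date $3,846.
Claim 5 ($8,335): 50% coinsurance on $8,335 = $4,167.50. Adding that to $3,846 gives $8,013.50, past the $5,100 cap; traveler pays only $5,100 − $3,846 = $1,254.

$1,254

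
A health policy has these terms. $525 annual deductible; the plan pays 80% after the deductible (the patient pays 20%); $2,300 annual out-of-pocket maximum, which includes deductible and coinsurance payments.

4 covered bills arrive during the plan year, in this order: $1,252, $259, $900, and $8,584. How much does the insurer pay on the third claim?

$720

#1 ($1,252): deductible takes $525, $727 remains; patient's 20% is $145.40. Patient pays $670.40; OOP now $670.40. Plan pays $1,252 − $670.40 = $581.60.
#2 ($259): deductible met; 20% of $259 = $51.80. Cost to patient: $51.80. OOP to date $722.20. Insurer: $259 − $51.80 = $207.20.
#3 ($900): deductible met; 20% of $900 = $180. Cost to patient: $180. OOP to date $902.20. Insurer: $900 − $180 = $720.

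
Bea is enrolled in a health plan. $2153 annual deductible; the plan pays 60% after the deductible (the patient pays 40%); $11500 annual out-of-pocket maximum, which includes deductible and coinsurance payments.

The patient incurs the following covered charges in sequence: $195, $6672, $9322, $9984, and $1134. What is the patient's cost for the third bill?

$3728.80

#1 ($195): entire amount goes to the deductible. Patient owes $195 (running OOP $195).
#2 ($6672): $1958 to deductible, leaving $4714; patient's 40% is $1885.60. Patient pays $3843.60; OOP now $4038.60.
#3 ($9322): deductible met; 40% of $9322 = $3728.80. Patient pays $3728.80; OOP now $7767.40.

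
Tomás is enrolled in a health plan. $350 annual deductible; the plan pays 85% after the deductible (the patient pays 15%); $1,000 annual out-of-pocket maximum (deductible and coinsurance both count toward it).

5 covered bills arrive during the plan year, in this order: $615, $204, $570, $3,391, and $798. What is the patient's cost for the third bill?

Claim 1 ($615): deductible takes $350, $265 remains; 15% of $265 = $39.75. Patient pays $389.75; OOP now $389.75.
Claim 2 ($204): deductible met; 15% of $204 = $30.60. Cost to patient: $30.60. OOP to date $420.35.
Claim 3 ($570): deductible already satisfied, so patient's share is 15% × $570 = $85.50. Patient pays $85.50; OOP now $505.85.

$85.50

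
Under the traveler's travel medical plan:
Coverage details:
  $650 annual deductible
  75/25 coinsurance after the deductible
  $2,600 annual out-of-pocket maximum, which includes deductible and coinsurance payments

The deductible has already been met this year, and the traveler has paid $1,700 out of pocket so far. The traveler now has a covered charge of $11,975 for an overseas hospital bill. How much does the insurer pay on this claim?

The deductible is already satisfied, so the full bill goes to coinsurance.
Traveler's 25% share of $11,975 is $2,993.75.
Adding $2,993.75 to the $1,700 already spent would give $4,693.75, which exceeds the $2,600 cap; the traveler pays just $2,600 − $1,700 = $900.
Insurer pays the balance: $11,975 − $900 = $11,075.

$11,075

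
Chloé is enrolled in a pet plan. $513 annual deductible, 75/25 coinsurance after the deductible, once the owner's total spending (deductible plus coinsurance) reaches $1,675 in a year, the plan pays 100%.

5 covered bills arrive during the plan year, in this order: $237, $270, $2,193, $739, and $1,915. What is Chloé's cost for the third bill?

$552.75

Bill 1, $237: all of it applies to the deductible. Cost to owner: $237. OOP to date $237.
Bill 2, $270: all of it applies to the deductible. Owner owes $270 (running OOP $507).
Bill 3, $2,193: deductible takes $6, $2,187 remains; coinsurance $2,187 × 25% = $546.75. Cost to owner: $552.75. OOP to date $1,059.75.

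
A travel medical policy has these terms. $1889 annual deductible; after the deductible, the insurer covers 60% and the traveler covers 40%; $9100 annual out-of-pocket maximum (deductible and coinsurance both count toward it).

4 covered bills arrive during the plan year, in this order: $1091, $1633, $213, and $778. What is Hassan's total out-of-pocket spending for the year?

Claim 1 — $1091: entire amount goes to the deductible. Traveler owes $1091 (running OOP $1091).
Claim 2 — $1633: deductible takes $798, $835 remains; traveler's 40% is $334. Cost to traveler: $1132. OOP to date $2223.
Claim 3 — $213: deductible met; 40% of $213 = $85.20. Traveler pays $85.20; OOP now $2308.20.
Claim 4 — $778: deductible met; 40% of $778 = $311.20. Cost to traveler: $311.20. OOP to date $2619.40.
Summing the traveler's payments: $1091 + $1132 + $85.20 + $311.20 = $2619.40.

$2619.40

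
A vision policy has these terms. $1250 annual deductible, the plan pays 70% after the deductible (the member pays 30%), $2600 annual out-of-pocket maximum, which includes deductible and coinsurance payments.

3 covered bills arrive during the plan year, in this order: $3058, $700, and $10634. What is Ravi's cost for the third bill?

#1 ($3058): deductible takes $1250, $1808 remains; member's 30% is $542.40. Cost to member: $1792.40. OOP to date $1792.40.
#2 ($700): deductible already satisfied, so member's share is 30% × $700 = $210. Member pays $210; OOP now $2002.40.
#3 ($10634): deductible already satisfied, so member's share is 30% × $10634 = $3190.20. Adding that to $2002.40 gives $5192.60, past the $2600 cap; member pays only $2600 − $2002.40 = $597.60.

$597.60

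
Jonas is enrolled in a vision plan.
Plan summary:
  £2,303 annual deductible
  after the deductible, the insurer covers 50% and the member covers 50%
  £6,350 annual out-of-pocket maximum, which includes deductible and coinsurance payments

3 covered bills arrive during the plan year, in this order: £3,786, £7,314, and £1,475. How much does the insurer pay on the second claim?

Claim 1 (£3,786): £2,303 to deductible, leaving £1,483; member's 50% is £741.50. Cost to member: £3,044.50. OOP to date £3,044.50. Insurer: £3,786 − £3,044.50 = £741.50.
Claim 2 (£7,314): deductible already satisfied, so member's share is 50% × £7,314 = £3,657. That would push OOP to £6,701.50, over the £6,350 cap, so member pays £6,350 − £3,044.50 = £3,305.50. Plan pays £7,314 − £3,305.50 = £4,008.50.

£4,008.50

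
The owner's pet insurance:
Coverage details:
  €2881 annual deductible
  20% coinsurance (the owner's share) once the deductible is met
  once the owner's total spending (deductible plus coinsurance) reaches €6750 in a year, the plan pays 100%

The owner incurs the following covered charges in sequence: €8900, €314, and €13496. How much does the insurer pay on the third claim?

#1 (€8900): €2881 to deductible, leaving €6019; 20% of €6019 = €1203.80. Owner pays €4084.80; OOP now €4084.80. Insurer: €8900 − €4084.80 = €4815.20.
#2 (€314): deductible met; 20% of €314 = €62.80. Owner owes €62.80 (running OOP €4147.60). Plan pays €314 − €62.80 = €251.20.
#3 (€13496): deductible met; 20% of €13496 = €2699.20. That would push OOP to €6846.80, over the €6750 cap, so owner pays €6750 − €4147.60 = €2602.40. Plan pays €13496 − €2602.40 = €10893.60.

€10893.60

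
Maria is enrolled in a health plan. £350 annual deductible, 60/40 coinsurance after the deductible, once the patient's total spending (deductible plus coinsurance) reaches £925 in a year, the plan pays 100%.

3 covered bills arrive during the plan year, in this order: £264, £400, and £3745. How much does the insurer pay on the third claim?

Bill 1, £264: fully absorbed by the deductible. Patient owes £264 (running OOP £264). Insurer: £264 − £264 = £0.
Bill 2, £400: £86 finishes the deductible; £314 goes to coinsurance; coinsurance £314 × 40% = £125.60. Cost to patient: £211.60. OOP to date £475.60. Plan pays £400 − £211.60 = £188.40.
Bill 3, £3745: deductible already satisfied, so patient's share is 40% × £3745 = £1498. That would push OOP to £1973.60, over the £925 cap, so patient pays £925 − £475.60 = £449.40. Insurer: £3745 − £449.40 = £3295.60.

£3295.60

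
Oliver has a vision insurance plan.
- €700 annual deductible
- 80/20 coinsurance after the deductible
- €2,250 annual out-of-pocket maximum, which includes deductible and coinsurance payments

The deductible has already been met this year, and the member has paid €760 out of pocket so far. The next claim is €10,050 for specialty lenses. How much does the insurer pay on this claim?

With the deductible met, the entire €10,050 is subject to coinsurance.
20% of €10,050 = €2,010 falls to the member.
That would bring total out-of-pocket to €2,770, past the €2,250 cap. The member is capped at €2,250 − €760 = €1,490 on this claim.
The insurer covers the remainder: €10,050 − €1,490 = €8,560.

€8,560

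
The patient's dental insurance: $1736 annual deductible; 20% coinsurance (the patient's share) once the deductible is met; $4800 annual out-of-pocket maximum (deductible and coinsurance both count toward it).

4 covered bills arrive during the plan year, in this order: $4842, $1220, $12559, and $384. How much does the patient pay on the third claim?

Bill 1, $4842: $1736 to deductible, leaving $3106; 20% of $3106 = $621.20. Patient pays $2357.20; OOP now $2357.20.
Bill 2, $1220: deductible met; 20% of $1220 = $244. Patient pays $244; OOP now $2601.20.
Bill 3, $12559: 20% coinsurance on $12559 = $2511.80. OOP would hit $5113 > $4800, so the cap limits the patient to $4800 − $2601.20 = $2198.80.

$2198.80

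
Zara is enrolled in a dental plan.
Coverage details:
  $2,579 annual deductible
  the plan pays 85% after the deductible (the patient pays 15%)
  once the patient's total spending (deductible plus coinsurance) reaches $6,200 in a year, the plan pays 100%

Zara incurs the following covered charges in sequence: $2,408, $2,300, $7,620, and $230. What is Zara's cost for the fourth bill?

Claim 1 ($2,408): entire amount goes to the deductible. Cost to patient: $2,408. OOP to date $2,408.
Claim 2 ($2,300): deductible takes $171, $2,129 remains; 15% of $2,129 = $319.35. Patient pays $490.35; OOP now $2,898.35.
Claim 3 ($7,620): 15% coinsurance on $7,620 = $1,143. Patient pays $1,143; OOP now $4,041.35.
Claim 4 ($230): deductible already satisfied, so patient's share is 15% × $230 = $34.50. Patient pays $34.50; OOP now $4,075.85.

$34.50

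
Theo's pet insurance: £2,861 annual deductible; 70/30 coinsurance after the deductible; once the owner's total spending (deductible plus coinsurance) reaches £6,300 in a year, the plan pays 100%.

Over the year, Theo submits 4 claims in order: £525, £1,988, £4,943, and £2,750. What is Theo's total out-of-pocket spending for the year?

Claim 1 — £525: all of it applies to the deductible. Owner owes £525 (running OOP £525).
Claim 2 — £1,988: all of it applies to the deductible. Owner pays £1,988; OOP now £2,513.
Claim 3 — £4,943: deductible takes £348, £4,595 remains; 30% of £4,595 = £1,378.50. Cost to owner: £1,726.50. OOP to date £4,239.50.
Claim 4 — £2,750: deductible met; 30% of £2,750 = £825. Cost to owner: £825. OOP to date £5,064.50.
Summing the owner's payments: £525 + £1,988 + £1,726.50 + £825 = £5,064.50.

£5,064.50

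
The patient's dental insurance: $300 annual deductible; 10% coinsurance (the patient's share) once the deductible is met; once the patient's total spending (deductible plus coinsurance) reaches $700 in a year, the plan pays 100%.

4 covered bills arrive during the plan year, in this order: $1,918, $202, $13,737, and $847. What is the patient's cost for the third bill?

$218

Bill 1, $1,918: deductible takes $300, $1,618 remains; 10% of $1,618 = $161.80. Patient owes $461.80 (running OOP $461.80).
Bill 2, $202: deductible met; 10% of $202 = $20.20. Cost to patient: $20.20. OOP to date $482.
Bill 3, $13,737: deductible already satisfied, so patient's share is 10% × $13,737 = $1,373.70. Adding that to $482 gives $1,855.70, past the $700 cap; patient pays only $700 − $482 = $218.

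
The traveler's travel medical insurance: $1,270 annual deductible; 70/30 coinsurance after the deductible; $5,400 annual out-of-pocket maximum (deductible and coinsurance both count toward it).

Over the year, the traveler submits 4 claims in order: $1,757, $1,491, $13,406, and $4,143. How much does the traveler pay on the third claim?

$3,536.60

Bill 1, $1,757: deductible takes $1,270, $487 remains; coinsurance $487 × 30% = $146.10. Traveler pays $1,416.10; OOP now $1,416.10.
Bill 2, $1,491: deductible met; 30% of $1,491 = $447.30. Traveler pays $447.30; OOP now $1,863.40.
Bill 3, $13,406: deductible met; 30% of $13,406 = $4,021.80. OOP would hit $5,885.20 > $5,400, so the cap limits the traveler to $5,400 − $1,863.40 = $3,536.60.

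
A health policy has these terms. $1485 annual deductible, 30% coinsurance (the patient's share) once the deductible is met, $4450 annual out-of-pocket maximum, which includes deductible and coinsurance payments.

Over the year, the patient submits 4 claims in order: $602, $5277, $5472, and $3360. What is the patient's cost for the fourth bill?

$5.20

#1 ($602): all of it applies to the deductible. Cost to patient: $602. OOP to date $602.
#2 ($5277): deductible takes $883, $4394 remains; coinsurance $4394 × 30% = $1318.20. Patient owes $2201.20 (running OOP $2803.20).
#3 ($5472): deductible met; 30% of $5472 = $1641.60. Patient owes $1641.60 (running OOP $4444.80).
#4 ($3360): deductible met; 30% of $3360 = $1008. OOP would hit $5452.80 > $4450, so the cap limits the patient to $4450 − $4444.80 = $5.20.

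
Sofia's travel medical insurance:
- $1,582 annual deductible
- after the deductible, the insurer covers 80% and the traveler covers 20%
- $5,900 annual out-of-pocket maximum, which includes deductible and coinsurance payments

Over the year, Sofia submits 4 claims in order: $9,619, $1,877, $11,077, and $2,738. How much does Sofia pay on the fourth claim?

$119.80

Bill 1, $9,619: $1,582 finishes the deductible; $8,037 goes to coinsurance; traveler's 20% is $1,607.40. Traveler pays $3,189.40; OOP now $3,189.40.
Bill 2, $1,877: 20% coinsurance on $1,877 = $375.40. Cost to traveler: $375.40. OOP to date $3,564.80.
Bill 3, $11,077: deductible already satisfied, so traveler's share is 20% × $11,077 = $2,215.40. Cost to traveler: $2,215.40. OOP to date $5,780.20.
Bill 4, $2,738: deductible already satisfied, so traveler's share is 20% × $2,738 = $547.60. OOP would hit $6,327.80 > $5,900, so the cap limits the traveler to $5,900 − $5,780.20 = $119.80.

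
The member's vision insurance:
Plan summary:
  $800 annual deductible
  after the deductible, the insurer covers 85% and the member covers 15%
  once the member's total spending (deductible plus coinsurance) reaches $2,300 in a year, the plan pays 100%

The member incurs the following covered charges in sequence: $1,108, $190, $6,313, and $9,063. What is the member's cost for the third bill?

$946.95

Claim 1 — $1,108: deductible takes $800, $308 remains; 15% of $308 = $46.20. Cost to member: $846.20. OOP to date $846.20.
Claim 2 — $190: deductible met; 15% of $190 = $28.50. Member owes $28.50 (running OOP $874.70).
Claim 3 — $6,313: deductible met; 15% of $6,313 = $946.95. Member owes $946.95 (running OOP $1,821.65).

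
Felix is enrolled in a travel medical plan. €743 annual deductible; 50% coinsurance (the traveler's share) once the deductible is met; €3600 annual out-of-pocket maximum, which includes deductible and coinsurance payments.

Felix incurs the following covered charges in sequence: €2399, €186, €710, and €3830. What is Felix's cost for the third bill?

€355

#1 (€2399): €743 to deductible, leaving €1656; traveler's 50% is €828. Traveler owes €1571 (running OOP €1571).
#2 (€186): deductible met; 50% of €186 = €93. Traveler owes €93 (running OOP €1664).
#3 (€710): deductible met; 50% of €710 = €355. Traveler owes €355 (running OOP €2019).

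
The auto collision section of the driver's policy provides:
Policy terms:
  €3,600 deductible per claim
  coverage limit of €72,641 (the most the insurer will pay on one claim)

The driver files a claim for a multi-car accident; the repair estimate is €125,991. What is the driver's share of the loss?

€53,350

Less the €3,600 deductible: €125,991 − €3,600 = €122,391.
Since €122,391 > €72,641, the payout is capped at €72,641.
Driver's share is the uncovered remainder: €125,991 − €72,641 = €53,350.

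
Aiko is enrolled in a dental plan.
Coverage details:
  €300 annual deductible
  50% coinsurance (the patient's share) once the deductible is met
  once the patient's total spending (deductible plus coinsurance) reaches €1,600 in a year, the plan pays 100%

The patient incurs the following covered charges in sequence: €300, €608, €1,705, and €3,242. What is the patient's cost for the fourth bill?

Claim 1 — €300: fully absorbed by the deductible. Patient owes €300 (running OOP €300).
Claim 2 — €608: deductible met; 50% of €608 = €304. Patient owes €304 (running OOP €604).
Claim 3 — €1,705: deductible already satisfied, so patient's share is 50% × €1,705 = €852.50. Cost to patient: €852.50. OOP to date €1,456.50.
Claim 4 — €3,242: deductible already satisfied, so patient's share is 50% × €3,242 = €1,621. OOP would hit €3,077.50 > €1,600, so the cap limits the patient to €1,600 − €1,456.50 = €143.50.

€143.50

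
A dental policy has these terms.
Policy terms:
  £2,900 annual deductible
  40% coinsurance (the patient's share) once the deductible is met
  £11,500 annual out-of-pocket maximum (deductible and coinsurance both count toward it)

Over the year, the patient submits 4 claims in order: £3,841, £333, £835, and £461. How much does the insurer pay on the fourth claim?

£276.60

Bill 1, £3,841: deductible takes £2,900, £941 remains; coinsurance £941 × 40% = £376.40. Patient pays £3,276.40; OOP now £3,276.40. Plan pays £3,841 − £3,276.40 = £564.60.
Bill 2, £333: 40% coinsurance on £333 = £133.20. Cost to patient: £133.20. OOP to date £3,409.60. Plan pays £333 − £133.20 = £199.80.
Bill 3, £835: deductible already satisfied, so patient's share is 40% × £835 = £334. Patient owes £334 (running OOP £3,743.60). Plan pays £835 − £334 = £501.
Bill 4, £461: deductible met; 40% of £461 = £184.40. Patient pays £184.40; OOP now £3,928. Plan pays £461 − £184.40 = £276.60.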